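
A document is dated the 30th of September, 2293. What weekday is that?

Doomsday rule: the anchor day for the 2200s is Friday. For year 93: 93÷12 = 7 r 9, and 9÷4 = 2, so 7+9+2 = 18.
Friday + 18 ≡ Tuesday — that's 2293's doomsday.
In September the doomsday date is Sep 5.
Sep 30 is 25 days after Sep 5; 25 mod 7 = 4, so Tuesday + 4 = Saturday.

Saturday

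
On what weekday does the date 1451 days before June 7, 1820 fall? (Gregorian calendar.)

Monday

First find the weekday of Jun 7, 1820. Doomsday rule: the anchor day for the 1800s is Friday. For year 20: 20÷12 = 1 r 8, and 8÷4 = 2, so 1+8+2 = 11.
Friday + 11 ≡ Tuesday — that's 1820's doomsday.
In June the doomsday date is Jun 6.
Jun 7 is 1 day after Jun 6; 1 mod 7 = 1, so Tuesday + 1 = Wednesday.
1451 mod 7 = 2, so 1451 days before a Wednesday is Wednesday − 2 = Monday.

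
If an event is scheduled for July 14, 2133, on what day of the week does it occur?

Doomsday rule: the anchor day for the 2100s is Sunday. For year 33: 33÷12 = 2 r 9, and 9÷4 = 2, so 2+9+2 = 13.
Sunday + 13 ≡ Saturday — that's 2133's doomsday.
In July the doomsday date is Jul 11.
Jul 14 is 3 days after Jul 11; 3 mod 7 = 3, so Saturday + 3 = Tuesday.

Tuesday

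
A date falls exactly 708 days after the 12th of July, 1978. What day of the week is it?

Thursday

First find the weekday of Jul 12, 1978. Doomsday rule: the anchor day for the 1900s is Wednesday. For year 78: 78÷12 = 6 r 6, and 6÷4 = 1, so 6+6+1 = 13.
Wednesday + 13 ≡ Tuesday — that's 1978's doomsday.
In July the doomsday date is Jul 11.
Jul 12 is 1 day after Jul 11; 1 mod 7 = 1, so Tuesday + 1 = Wednesday.
708 mod 7 = 1, so 708 days after a Wednesday is Wednesday + 1 = Thursday.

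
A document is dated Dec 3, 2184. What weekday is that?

Friday

January 1, 2184 is a Thursday.
Jan 1, 2184 → Feb 1, 2184: 31 days (January has 31).
Feb 1, 2184 → Mar 1, 2184: 29 days (February has 29).
Mar 1, 2184 → Apr 1, 2184: 31 days (March has 31).
Apr 1, 2184 → May 1, 2184: 30 days (April has 30).
May 1, 2184 → Jun 1, 2184: 31 days (May has 31).
Jun 1, 2184 → Jul 1, 2184: 30 days (June has 30).
Jul 1, 2184 → Aug 1, 2184: 31 days (July has 31).
Aug 1, 2184 → Sep 1, 2184: 31 days (August has 31).
Sep 1, 2184 → Oct 1, 2184: 30 days (September has 30).
Oct 1, 2184 → Nov 1, 2184: 31 days (October has 31).
Nov 1, 2184 → Dec 1, 2184: 30 days (November has 30).
Dec 1, 2184 → Dec 3, 2184: 2 days.
Total: 337 days.
337 mod 7 = 1, so Thursday + 1 = Friday.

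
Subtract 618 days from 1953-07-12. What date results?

November 2, 1951

−365 (one year) → Jul 12, 1952 (253 left).
−12 → Jun 30, 1952 (end of Jun, 30 days; 241 left).
−30 → May 31, 1952 (end of May, 31 days; 211 left).
−31 → Apr 30, 1952 (end of Apr, 30 days; 180 left).
−30 → Mar 31, 1952 (end of Mar, 31 days; 150 left).
−31 → Feb 29, 1952 (end of Feb, 29 days; 119 left).
−29 → Jan 31, 1952 (end of Jan, 31 days; 90 left).
−31 → Dec 31, 1951 (end of Dec, 31 days; 59 left).
−31 → Nov 30, 1951 (end of Nov, 30 days; 28 left).
−28 → Nov 2, 1951.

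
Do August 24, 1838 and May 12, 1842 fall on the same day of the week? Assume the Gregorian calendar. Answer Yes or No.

From Aug 24, 1838 to May 12, 1842 is 1357 days.
1357 mod 7 = 6, so they are different weekdays.
(Aug 24, 1838 is a Friday; May 12, 1842 is a Thursday.)

No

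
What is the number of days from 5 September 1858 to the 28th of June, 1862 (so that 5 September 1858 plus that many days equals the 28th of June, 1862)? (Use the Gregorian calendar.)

1392

Sep 5, 1858 → Sep 5, 1859: 365 days.
Sep 5, 1859 → Sep 5, 1860: 366 days (Feb 29, 1860 is in that span).
Sep 5, 1860 → Sep 5, 1861: 365 days.
Sep 5, 1861 → Oct 5, 1861: 30 days (September has 30).
Oct 5, 1861 → Nov 5, 1861: 31 days (October has 31).
Nov 5, 1861 → Dec 5, 1861: 30 days (November has 30).
Dec 5, 1861 → Jan 5, 1862: 31 days (December has 31).
Jan 5, 1862 → Feb 5, 1862: 31 days (January has 31).
Feb 5, 1862 → Mar 5, 1862: 28 days (February has 28).
Mar 5, 1862 → Apr 5, 1862: 31 days (March has 31).
Apr 5, 1862 → May 5, 1862: 30 days (April has 30).
May 5, 1862 → Jun 5, 1862: 31 days (May has 31).
Jun 5, 1862 → Jun 28, 1862: 23 days.
Total: 1392 days.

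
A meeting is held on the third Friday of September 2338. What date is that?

September 1, 2338 is a Thursday.
The first Friday is therefore September 2 (1 days later).
The third Friday is 2 + 2×7 = September 16.

September 16, 2338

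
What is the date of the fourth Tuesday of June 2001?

June 26, 2001

June 1, 2001 is a Friday.
The first Tuesday is therefore June 5 (4 days later).
The fourth Tuesday is 5 + 3×7 = June 26.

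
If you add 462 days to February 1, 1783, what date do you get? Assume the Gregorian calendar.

May 8, 1784

+365 (one year) → Feb 1, 1784 (97 left).
Feb has 29 days: +29 → Mar 1, 1784 (68 left).
Mar has 31 days: +31 → Apr 1, 1784 (37 left).
Apr has 30 days: +30 → May 1, 1784 (7 left).
+7 → May 8, 1784.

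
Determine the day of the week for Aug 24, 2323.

Doomsday rule: the anchor day for the 2300s is Wednesday. For year 23: 23÷12 = 1 r 11, and 11÷4 = 2, so 1+11+2 = 14.
Wednesday + 14 ≡ Wednesday — that's 2323's doomsday.
In August the doomsday date is Aug 8.
Aug 24 is 16 days after Aug 8; 16 mod 7 = 2, so Wednesday + 2 = Friday.

Friday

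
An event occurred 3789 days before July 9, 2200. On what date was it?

February 22, 2190

−365 (one year) → Jul 9, 2199 (3424 left).
−365 (one year) → Jul 9, 2198 (3059 left).
−365 (one year) → Jul 9, 2197 (2694 left).
−365 (one year) → Jul 9, 2196 (2329 left).
−366 (one year; includes Feb 29, 2196) → Jul 9, 2195 (1963 left).
−365 (one year) → Jul 9, 2194 (1598 left).
−365 (one year) → Jul 9, 2193 (1233 left).
−365 (one year) → Jul 9, 2192 (868 left).
−366 (one year; includes Feb 29, 2192) → Jul 9, 2191 (502 left).
−365 (one year) → Jul 9, 2190 (137 left).
−9 → Jun 30, 2190 (end of Jun, 30 days; 128 left).
−30 → May 31, 2190 (end of May, 31 days; 98 left).
−31 → Apr 30, 2190 (end of Apr, 30 days; 67 left).
−30 → Mar 31, 2190 (end of Mar, 31 days; 37 left).
−31 → Feb 28, 2190 (end of Feb, 28 days; 6 left).
−6 → Feb 22, 2190.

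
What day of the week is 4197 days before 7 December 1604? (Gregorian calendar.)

Friday

Dec 7, 1604 is a Tuesday.
4197 mod 7 = 4, so 4197 days before a Tuesday is Tuesday − 4 = Friday.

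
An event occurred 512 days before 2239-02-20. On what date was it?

−365 (one year) → Feb 20, 2238 (147 left).
−20 → Jan 31, 2238 (end of Jan, 31 days; 127 left).
−31 → Dec 31, 2237 (end of Dec, 31 days; 96 left).
−31 → Nov 30, 2237 (end of Nov, 30 days; 65 left).
−30 → Oct 31, 2237 (end of Oct, 31 days; 35 left).
−31 → Sep 30, 2237 (end of Sep, 30 days; 4 left).
−4 → Sep 26, 2237.

September 26, 2237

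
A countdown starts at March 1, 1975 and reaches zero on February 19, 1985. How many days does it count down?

3643

Mar 1, 1975 → Mar 1, 1976: 366 days (Feb 29, 1976 is in that span).
Mar 1, 1976 → Mar 1, 1977: 365 days.
Mar 1, 1977 → Mar 1, 1978: 365 days.
Mar 1, 1978 → Mar 1, 1979: 365 days.
Mar 1, 1979 → Mar 1, 1980: 366 days (Feb 29, 1980 is in that span).
Mar 1, 1980 → Mar 1, 1981: 365 days.
Mar 1, 1981 → Mar 1, 1982: 365 days.
Mar 1, 1982 → Mar 1, 1983: 365 days.
Mar 1, 1983 → Mar 1, 1984: 366 days (Feb 29, 1984 is in that span).
Mar 1, 1984 → Apr 1, 1984: 31 days (March has 31).
Apr 1, 1984 → May 1, 1984: 30 days (April has 30).
May 1, 1984 → Jun 1, 1984: 31 days (May has 31).
Jun 1, 1984 → Jul 1, 1984: 30 days (June has 30).
Jul 1, 1984 → Aug 1, 1984: 31 days (July has 31).
Aug 1, 1984 → Sep 1, 1984: 31 days (August has 31).
Sep 1, 1984 → Oct 1, 1984: 30 days (September has 30).
Oct 1, 1984 → Nov 1, 1984: 31 days (October has 31).
Nov 1, 1984 → Dec 1, 1984: 30 days (November has 30).
Dec 1, 1984 → Jan 1, 1985: 31 days (December has 31).
Jan 1, 1985 → Feb 1, 1985: 31 days (January has 31).
Feb 1, 1985 → Feb 19, 1985: 18 days.
Total: 3643 days.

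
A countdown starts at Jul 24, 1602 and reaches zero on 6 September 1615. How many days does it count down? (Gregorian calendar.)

4792

Jul 24, 1602 → Jul 24, 1603: 365 days.
Jul 24, 1603 → Jul 24, 1604: 366 days (Feb 29, 1604 is in that span).
Jul 24, 1604 → Jul 24, 1605: 365 days.
Jul 24, 1605 → Jul 24, 1606: 365 days.
Jul 24, 1606 → Jul 24, 1607: 365 days.
Jul 24, 1607 → Jul 24, 1608: 366 days (Feb 29, 1608 is in that span).
Jul 24, 1608 → Jul 24, 1609: 365 days.
Jul 24, 1609 → Jul 24, 1610: 365 days.
Jul 24, 1610 → Jul 24, 1611: 365 days.
Jul 24, 1611 → Jul 24, 1612: 366 days (Feb 29, 1612 is in that span).
Jul 24, 1612 → Jul 24, 1613: 365 days.
Jul 24, 1613 → Jul 24, 1614: 365 days.
Jul 24, 1614 → Jul 24, 1615: 365 days.
Jul 24, 1615 → Aug 24, 1615: 31 days (July has 31).
Aug 24, 1615 → Sep 6, 1615: 13 days.
Total: 4792 days.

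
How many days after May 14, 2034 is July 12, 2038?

May 14, 2034 → May 14, 2035: 365 days.
May 14, 2035 → May 14, 2036: 366 days (Feb 29, 2036 is in that span).
May 14, 2036 → May 14, 2037: 365 days.
May 14, 2037 → May 14, 2038: 365 days.
May 14, 2038 → Jun 14, 2038: 31 days (May has 31).
Jun 14, 2038 → Jul 12, 2038: 28 days.
Total: 1520 days.

1520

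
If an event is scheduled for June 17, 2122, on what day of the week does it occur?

Wednesday

January 1, 2122 is a Thursday.
Jan 1, 2122 → Feb 1, 2122: 31 days (January has 31).
Feb 1, 2122 → Mar 1, 2122: 28 days (February has 28).
Mar 1, 2122 → Apr 1, 2122: 31 days (March has 31).
Apr 1, 2122 → May 1, 2122: 30 days (April has 30).
May 1, 2122 → Jun 1, 2122: 31 days (May has 31).
Jun 1, 2122 → Jun 17, 2122: 16 days.
Total: 167 days.
167 mod 7 = 6, so Thursday + 6 = Wednesday.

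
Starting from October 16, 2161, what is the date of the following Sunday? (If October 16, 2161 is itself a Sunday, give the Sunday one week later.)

Oct 16, 2161 is a Friday.
From Friday to the next Sunday is 2 days.
Oct 16, 2161 + 2 = Oct 18, 2161.

October 18, 2161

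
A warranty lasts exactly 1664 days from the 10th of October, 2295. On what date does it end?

+366 (one year; includes Feb 29, 2296) → Oct 10, 2296 (1298 left).
+365 (one year) → Oct 10, 2297 (933 left).
+365 (one year) → Oct 10, 2298 (568 left).
+365 (one year) → Oct 10, 2299 (203 left).
Oct has 31 days: +22 → Nov 1, 2299 (181 left).
Nov has 30 days: +30 → Dec 1, 2299 (151 left).
Dec has 31 days: +31 → Jan 1, 2300 (120 left).
Jan has 31 days: +31 → Feb 1, 2300 (89 left).
Feb has 28 days: +28 → Mar 1, 2300 (61 left).
Mar has 31 days: +31 → Apr 1, 2300 (30 left).
Apr has 30 days: +30 → May 1, 2300 (0 left).

May 1, 2300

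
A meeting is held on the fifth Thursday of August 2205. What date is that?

August 29, 2205

August 1, 2205 is a Thursday.
The first Thursday is therefore August 1 (same day).
The fifth Thursday is 1 + 4×7 = August 29.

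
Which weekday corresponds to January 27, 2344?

Thursday

Doomsday rule: the anchor day for the 2300s is Wednesday. For year 44: 44÷12 = 3 r 8, and 8÷4 = 2, so 3+8+2 = 13.
Wednesday + 13 ≡ Tuesday — that's 2344's doomsday.
In January the doomsday date is Jan 4 (2344 is a leap year (divisible by 4)).
Jan 27 is 23 days after Jan 4; 23 mod 7 = 2, so Tuesday + 2 = Thursday.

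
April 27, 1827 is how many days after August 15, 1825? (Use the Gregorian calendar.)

Aug 15, 1825 → Aug 15, 1826: 365 days.
Aug 15, 1826 → Sep 15, 1826: 31 days (August has 31).
Sep 15, 1826 → Oct 15, 1826: 30 days (September has 30).
Oct 15, 1826 → Nov 15, 1826: 31 days (October has 31).
Nov 15, 1826 → Dec 15, 1826: 30 days (November has 30).
Dec 15, 1826 → Jan 15, 1827: 31 days (December has 31).
Jan 15, 1827 → Feb 15, 1827: 31 days (January has 31).
Feb 15, 1827 → Mar 15, 1827: 28 days (February has 28).
Mar 15, 1827 → Apr 15, 1827: 31 days (March has 31).
Apr 15, 1827 → Apr 27, 1827: 12 days.
Total: 620 days.

620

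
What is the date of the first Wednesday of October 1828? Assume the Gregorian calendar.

October 1, 1828 is a Wednesday.
The first Wednesday is therefore October 1 (same day).

October 1, 1828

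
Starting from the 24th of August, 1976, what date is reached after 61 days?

Aug has 31 days: +8 → Sep 1, 1976 (53 left).
Sep has 30 days: +30 → Oct 1, 1976 (23 left).
+23 → Oct 24, 1976.

October 24, 1976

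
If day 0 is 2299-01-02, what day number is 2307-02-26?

2976

Jan 2, 2299 → Jan 2, 2300: 365 days.
Jan 2, 2300 → Jan 2, 2301: 365 days.
Jan 2, 2301 → Jan 2, 2302: 365 days.
Jan 2, 2302 → Jan 2, 2303: 365 days.
Jan 2, 2303 → Jan 2, 2304: 365 days.
Jan 2, 2304 → Jan 2, 2305: 366 days (Feb 29, 2304 is in that span).
Jan 2, 2305 → Jan 2, 2306: 365 days.
Jan 2, 2306 → Jan 2, 2307: 365 days.
Jan 2, 2307 → Feb 2, 2307: 31 days (January has 31).
Feb 2, 2307 → Feb 26, 2307: 24 days.
Total: 2976 days.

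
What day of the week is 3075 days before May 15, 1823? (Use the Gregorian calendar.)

First find the weekday of May 15, 1823. Doomsday rule: the anchor day for the 1800s is Friday. For year 23: 23÷12 = 1 r 11, and 11÷4 = 2, so 1+11+2 = 14.
Friday + 14 ≡ Friday — that's 1823's doomsday.
In May the doomsday date is May 9.
May 15 is 6 days after May 9; 6 mod 7 = 6, so Friday + 6 = Thursday.
3075 mod 7 = 2, so 3075 days before a Thursday is Thursday − 2 = Tuesday.

Tuesday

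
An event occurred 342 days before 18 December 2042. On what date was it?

January 10, 2042

−18 → Nov 30, 2042 (end of Nov, 30 days; 324 left).
−30 → Oct 31, 2042 (end of Oct, 31 days; 294 left).
−31 → Sep 30, 2042 (end of Sep, 30 days; 263 left).
−30 → Aug 31, 2042 (end of Aug, 31 days; 233 left).
−31 → Jul 31, 2042 (end of Jul, 31 days; 202 left).
−31 → Jun 30, 2042 (end of Jun, 30 days; 171 left).
−30 → May 31, 2042 (end of May, 31 days; 141 left).
−31 → Apr 30, 2042 (end of Apr, 30 days; 110 left).
−30 → Mar 31, 2042 (end of Mar, 31 days; 80 left).
−31 → Feb 28, 2042 (end of Feb, 28 days; 49 left).
−28 → Jan 31, 2042 (end of Jan, 31 days; 21 left).
−21 → Jan 10, 2042.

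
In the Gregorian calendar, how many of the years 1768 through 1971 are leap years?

Multiples of 4 in [1768,1971]: 51.
Of those, multiples of 100: 2 (not leap unless ÷400).
Multiples of 400: 0.
Leap years = 51 − 2 + 0 = 49.

49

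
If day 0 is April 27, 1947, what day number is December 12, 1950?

1325

Apr 27, 1947 → Apr 27, 1948: 366 days (Feb 29, 1948 is in that span).
Apr 27, 1948 → Apr 27, 1949: 365 days.
Apr 27, 1949 → Apr 27, 1950: 365 days.
Apr 27, 1950 → May 27, 1950: 30 days (April has 30).
May 27, 1950 → Jun 27, 1950: 31 days (May has 31).
Jun 27, 1950 → Jul 27, 1950: 30 days (June has 30).
Jul 27, 1950 → Aug 27, 1950: 31 days (July has 31).
Aug 27, 1950 → Sep 27, 1950: 31 days (August has 31).
Sep 27, 1950 → Oct 27, 1950: 30 days (September has 30).
Oct 27, 1950 → Nov 27, 1950: 31 days (October has 31).
Nov 27, 1950 → Dec 12, 1950: 15 days.
Total: 1325 days.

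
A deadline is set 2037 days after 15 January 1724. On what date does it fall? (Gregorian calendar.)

+366 (one year; includes Feb 29, 1724) → Jan 15, 1725 (1671 left).
+365 (one year) → Jan 15, 1726 (1306 left).
+365 (one year) → Jan 15, 1727 (941 left).
+365 (one year) → Jan 15, 1728 (576 left).
+366 (one year; includes Feb 29, 1728) → Jan 15, 1729 (210 left).
Jan has 31 days: +17 → Feb 1, 1729 (193 left).
Feb has 28 days: +28 → Mar 1, 1729 (165 left).
Mar has 31 days: +31 → Apr 1, 1729 (134 left).
Apr has 30 days: +30 → May 1, 1729 (104 left).
May has 31 days: +31 → Jun 1, 1729 (73 left).
Jun has 30 days: +30 → Jul 1, 1729 (43 left).
Jul has 31 days: +31 → Aug 1, 1729 (12 left).
+12 → Aug 13, 1729.

August 13, 1729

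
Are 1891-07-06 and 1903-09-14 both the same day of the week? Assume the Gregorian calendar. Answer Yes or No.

From Jul 6, 1891 to Sep 14, 1903 is 4452 days.
4452 mod 7 = 0, so they are the same weekday.
(Jul 6, 1891 is a Monday; Sep 14, 1903 is a Monday.)

Yes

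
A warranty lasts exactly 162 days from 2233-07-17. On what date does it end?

December 26, 2233

Jul has 31 days: +15 → Aug 1, 2233 (147 left).
Aug has 31 days: +31 → Sep 1, 2233 (116 left).
Sep has 30 days: +30 → Oct 1, 2233 (86 left).
Oct has 31 days: +31 → Nov 1, 2233 (55 left).
Nov has 30 days: +30 → Dec 1, 2233 (25 left).
+25 → Dec 26, 2233.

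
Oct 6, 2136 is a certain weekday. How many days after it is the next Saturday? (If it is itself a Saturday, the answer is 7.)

Oct 6, 2136 is a Saturday.
From Saturday to the next Saturday is 7 days.

7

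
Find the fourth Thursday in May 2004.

May 1, 2004 is a Saturday.
The first Thursday is therefore May 6 (5 days later).
The fourth Thursday is 6 + 3×7 = May 27.

May 27, 2004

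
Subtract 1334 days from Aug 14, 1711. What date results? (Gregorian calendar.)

−365 (one year) → Aug 14, 1710 (969 left).
−365 (one year) → Aug 14, 1709 (604 left).
−365 (one year) → Aug 14, 1708 (239 left).
−14 → Jul 31, 1708 (end of Jul, 31 days; 225 left).
−31 → Jun 30, 1708 (end of Jun, 30 days; 194 left).
−30 → May 31, 1708 (end of May, 31 days; 164 left).
−31 → Apr 30, 1708 (end of Apr, 30 days; 133 left).
−30 → Mar 31, 1708 (end of Mar, 31 days; 103 left).
−31 → Feb 29, 1708 (end of Feb, 29 days; 72 left).
−29 → Jan 31, 1708 (end of Jan, 31 days; 43 left).
−31 → Dec 31, 1707 (end of Dec, 31 days; 12 left).
−12 → Dec 19, 1707.

December 19, 1707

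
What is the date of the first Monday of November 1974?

November 1, 1974 is a Friday.
The first Monday is therefore November 4 (3 days later).

November 4, 1974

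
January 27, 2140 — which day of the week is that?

Doomsday rule: the anchor day for the 2100s is Sunday. For year 40: 40÷12 = 3 r 4, and 4÷4 = 1, so 3+4+1 = 8.
Sunday + 8 ≡ Monday — that's 2140's doomsday.
In January the doomsday date is Jan 4 (2140 is a leap year (divisible by 4)).
Jan 27 is 23 days after Jan 4; 23 mod 7 = 2, so Monday + 2 = Wednesday.

Wednesday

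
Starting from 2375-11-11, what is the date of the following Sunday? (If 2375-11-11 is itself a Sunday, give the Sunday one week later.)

November 16, 2375

Nov 11, 2375 is a Tuesday.
From Tuesday to the next Sunday is 5 days.
Nov 11, 2375 + 5 = Nov 16, 2375.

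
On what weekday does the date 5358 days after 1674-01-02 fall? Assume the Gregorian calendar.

Friday

Jan 2, 1674 is a Tuesday.
5358 mod 7 = 3, so 5358 days after a Tuesday is Tuesday + 3 = Friday.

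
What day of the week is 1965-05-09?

Doomsday rule: the anchor day for the 1900s is Wednesday. For year 65: 65÷12 = 5 r 5, and 5÷4 = 1, so 5+5+1 = 11.
Wednesday + 11 ≡ Sunday — that's 1965's doomsday.
In May the doomsday date is May 9.
May 9 is the doomsday itself: Sunday.

Sunday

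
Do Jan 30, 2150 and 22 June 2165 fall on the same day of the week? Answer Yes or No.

No

From Jan 30, 2150 to Jun 22, 2165 is 5622 days.
5622 mod 7 = 1, so they are different weekdays.
(Jan 30, 2150 is a Friday; Jun 22, 2165 is a Saturday.)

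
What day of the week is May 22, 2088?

Saturday

Doomsday rule: the anchor day for the 2000s is Tuesday. For year 88: 88÷12 = 7 r 4, and 4÷4 = 1, so 7+4+1 = 12.
Tuesday + 12 ≡ Sunday — that's 2088's doomsday.
In May the doomsday date is May 9.
May 22 is 13 days after May 9; 13 mod 7 = 6, so Sunday + 6 = Saturday.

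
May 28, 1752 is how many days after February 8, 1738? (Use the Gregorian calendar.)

Feb 8, 1738 → Feb 8, 1739: 365 days.
Feb 8, 1739 → Feb 8, 1740: 365 days.
Feb 8, 1740 → Feb 8, 1741: 366 days (Feb 29, 1740 is in that span).
Feb 8, 1741 → Feb 8, 1742: 365 days.
Feb 8, 1742 → Feb 8, 1743: 365 days.
Feb 8, 1743 → Feb 8, 1744: 365 days.
Feb 8, 1744 → Feb 8, 1745: 366 days (Feb 29, 1744 is in that span).
Feb 8, 1745 → Feb 8, 1746: 365 days.
Feb 8, 1746 → Feb 8, 1747: 365 days.
Feb 8, 1747 → Feb 8, 1748: 365 days.
Feb 8, 1748 → Feb 8, 1749: 366 days (Feb 29, 1748 is in that span).
Feb 8, 1749 → Feb 8, 1750: 365 days.
Feb 8, 1750 → Feb 8, 1751: 365 days.
Feb 8, 1751 → Feb 8, 1752: 365 days.
Feb 8, 1752 → Mar 8, 1752: 29 days (February has 29).
Mar 8, 1752 → Apr 8, 1752: 31 days (March has 31).
Apr 8, 1752 → May 8, 1752: 30 days (April has 30).
May 8, 1752 → May 28, 1752: 20 days.
Total: 5223 days.

5223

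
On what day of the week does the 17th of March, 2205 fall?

Sunday

Doomsday rule: the anchor day for the 2200s is Friday. For year 05: 5÷12 = 0 r 5, and 5÷4 = 1, so 0+5+1 = 6.
Friday + 6 ≡ Thursday — that's 2205's doomsday.
In March the doomsday date is Mar 14.
Mar 17 is 3 days after Mar 14; 3 mod 7 = 3, so Thursday + 3 = Sunday.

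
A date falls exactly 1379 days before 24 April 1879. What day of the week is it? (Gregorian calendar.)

Apr 24, 1879 is a Thursday.
1379 mod 7 = 0, so 1379 days before a Thursday is Thursday − 0 = Thursday.

Thursday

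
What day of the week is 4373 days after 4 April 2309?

Friday

First find the weekday of Apr 4, 2309. Doomsday rule: the anchor day for the 2300s is Wednesday. For year 09: 9÷12 = 0 r 9, and 9÷4 = 2, so 0+9+2 = 11.
Wednesday + 11 ≡ Sunday — that's 2309's doomsday.
In April the doomsday date is Apr 4.
Apr 4 is the doomsday itself: Sunday.
4373 mod 7 = 5, so 4373 days after a Sunday is Sunday + 5 = Friday.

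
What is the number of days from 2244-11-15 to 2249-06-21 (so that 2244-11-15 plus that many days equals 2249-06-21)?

Nov 15, 2244 → Nov 15, 2245: 365 days.
Nov 15, 2245 → Nov 15, 2246: 365 days.
Nov 15, 2246 → Nov 15, 2247: 365 days.
Nov 15, 2247 → Nov 15, 2248: 366 days (Feb 29, 2248 is in that span).
Nov 15, 2248 → Dec 15, 2248: 30 days (November has 30).
Dec 15, 2248 → Jan 15, 2249: 31 days (December has 31).
Jan 15, 2249 → Feb 15, 2249: 31 days (January has 31).
Feb 15, 2249 → Mar 15, 2249: 28 days (February has 28).
Mar 15, 2249 → Apr 15, 2249: 31 days (March has 31).
Apr 15, 2249 → May 15, 2249: 30 days (April has 30).
May 15, 2249 → Jun 15, 2249: 31 days (May has 31).
Jun 15, 2249 → Jun 21, 2249: 6 days.
Total: 1679 days.

1679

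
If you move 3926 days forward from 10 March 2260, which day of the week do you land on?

Friday

Mar 10, 2260 is a Saturday.
3926 mod 7 = 6, so 3926 days after a Saturday is Saturday + 6 = Friday.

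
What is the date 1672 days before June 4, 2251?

November 5, 2246

−365 (one year) → Jun 4, 2250 (1307 left).
−365 (one year) → Jun 4, 2249 (942 left).
−365 (one year) → Jun 4, 2248 (577 left).
−366 (one year; includes Feb 29, 2248) → Jun 4, 2247 (211 left).
−4 → May 31, 2247 (end of May, 31 days; 207 left).
−31 → Apr 30, 2247 (end of Apr, 30 days; 176 left).
−30 → Mar 31, 2247 (end of Mar, 31 days; 146 left).
−31 → Feb 28, 2247 (end of Feb, 28 days; 115 left).
−28 → Jan 31, 2247 (end of Jan, 31 days; 87 left).
−31 → Dec 31, 2246 (end of Dec, 31 days; 56 left).
−31 → Nov 30, 2246 (end of Nov, 30 days; 25 left).
−25 → Nov 5, 2246.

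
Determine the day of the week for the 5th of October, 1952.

Sunday

Doomsday rule: the anchor day for the 1900s is Wednesday. For year 52: 52÷12 = 4 r 4, and 4÷4 = 1, so 4+4+1 = 9.
Wednesday + 9 ≡ Friday — that's 1952's doomsday.
In October the doomsday date is Oct 10.
Oct 5 is 5 days before Oct 10; 5 mod 7 = 5, so Friday − 5 = Sunday.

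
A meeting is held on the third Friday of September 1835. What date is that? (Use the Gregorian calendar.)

September 1, 1835 is a Tuesday.
The first Friday is therefore September 4 (3 days later).
The third Friday is 4 + 2×7 = September 18.

September 18, 1835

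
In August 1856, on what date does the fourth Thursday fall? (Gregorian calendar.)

August 1, 1856 is a Friday.
The first Thursday is therefore August 7 (6 days later).
The fourth Thursday is 7 + 3×7 = August 28.

August 28, 1856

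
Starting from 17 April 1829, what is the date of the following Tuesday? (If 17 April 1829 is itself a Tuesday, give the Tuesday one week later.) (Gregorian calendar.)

Apr 17, 1829 is a Friday.
From Friday to the next Tuesday is 4 days.
Apr 17, 1829 + 4 = Apr 21, 1829.

April 21, 1829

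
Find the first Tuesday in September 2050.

September 1, 2050 is a Thursday.
The first Tuesday is therefore September 6 (5 days later).

September 6, 2050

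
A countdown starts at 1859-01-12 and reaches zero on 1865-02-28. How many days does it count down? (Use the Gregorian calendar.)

2239

Jan 12, 1859 → Jan 12, 1860: 365 days.
Jan 12, 1860 → Jan 12, 1861: 366 days (Feb 29, 1860 is in that span).
Jan 12, 1861 → Jan 12, 1862: 365 days.
Jan 12, 1862 → Jan 12, 1863: 365 days.
Jan 12, 1863 → Jan 12, 1864: 365 days.
Jan 12, 1864 → Jan 12, 1865: 366 days (Feb 29, 1864 is in that span).
Jan 12, 1865 → Feb 12, 1865: 31 days (January has 31).
Feb 12, 1865 → Feb 28, 1865: 16 days.
Total: 2239 days.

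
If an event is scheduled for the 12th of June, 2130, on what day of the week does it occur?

Doomsday rule: the anchor day for the 2100s is Sunday. For year 30: 30÷12 = 2 r 6, and 6÷4 = 1, so 2+6+1 = 9.
Sunday + 9 ≡ Tuesday — that's 2130's doomsday.
In June the doomsday date is Jun 6.
Jun 12 is 6 days after Jun 6; 6 mod 7 = 6, so Tuesday + 6 = Monday.

Monday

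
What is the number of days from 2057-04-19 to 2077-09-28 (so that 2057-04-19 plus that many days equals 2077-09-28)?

7467

Apr 19, 2057 → Apr 19, 2058: 365 days.
Apr 19, 2058 → Apr 19, 2059: 365 days.
Apr 19, 2059 → Apr 19, 2060: 366 days (Feb 29, 2060 is in that span).
Apr 19, 2060 → Apr 19, 2061: 365 days.
Apr 19, 2061 → Apr 19, 2062: 365 days.
Apr 19, 2062 → Apr 19, 2063: 365 days.
Apr 19, 2063 → Apr 19, 2064: 366 days (Feb 29, 2064 is in that span).
Apr 19, 2064 → Apr 19, 2065: 365 days.
Apr 19, 2065 → Apr 19, 2066: 365 days.
Apr 19, 2066 → Apr 19, 2067: 365 days.
Apr 19, 2067 → Apr 19, 2068: 366 days (Feb 29, 2068 is in that span).
Apr 19, 2068 → Apr 19, 2069: 365 days.
Apr 19, 2069 → Apr 19, 2070: 365 days.
Apr 19, 2070 → Apr 19, 2071: 365 days.
Apr 19, 2071 → Apr 19, 2072: 366 days (Feb 29, 2072 is in that span).
Apr 19, 2072 → Apr 19, 2073: 365 days.
Apr 19, 2073 → Apr 19, 2074: 365 days.
Apr 19, 2074 → Apr 19, 2075: 365 days.
Apr 19, 2075 → Apr 19, 2076: 366 days (Feb 29, 2076 is in that span).
Apr 19, 2076 → Apr 19, 2077: 365 days.
Apr 19, 2077 → May 19, 2077: 30 days (April has 30).
May 19, 2077 → Jun 19, 2077: 31 days (May has 31).
Jun 19, 2077 → Jul 19, 2077: 30 days (June has 30).
Jul 19, 2077 → Aug 19, 2077: 31 days (July has 31).
Aug 19, 2077 → Sep 19, 2077: 31 days (August has 31).
Sep 19, 2077 → Sep 28, 2077: 9 days.
Total: 7467 days.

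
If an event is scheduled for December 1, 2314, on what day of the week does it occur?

Tuesday

Doomsday rule: the anchor day for the 2300s is Wednesday. For year 14: 14÷12 = 1 r 2, and 2÷4 = 0, so 1+2+0 = 3.
Wednesday + 3 ≡ Saturday — that's 2314's doomsday.
In December the doomsday date is Dec 12.
Dec 1 is 11 days before Dec 12; 11 mod 7 = 4, so Saturday − 4 = Tuesday.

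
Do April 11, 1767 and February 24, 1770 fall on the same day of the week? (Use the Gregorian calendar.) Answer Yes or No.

Yes

From Apr 11, 1767 to Feb 24, 1770 is 1050 days.
1050 mod 7 = 0, so they are the same weekday.
(Apr 11, 1767 is a Saturday; Feb 24, 1770 is a Saturday.)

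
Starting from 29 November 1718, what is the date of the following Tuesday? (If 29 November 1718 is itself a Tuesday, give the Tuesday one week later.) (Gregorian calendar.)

December 6, 1718

Nov 29, 1718 is a Tuesday.
From Tuesday to the next Tuesday is 7 days.
Nov 29, 1718 + 7 = Dec 6, 1718.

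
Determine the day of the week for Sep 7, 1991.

January 1, 1991 is a Tuesday.
Jan 1, 1991 → Feb 1, 1991: 31 days (January has 31).
Feb 1, 1991 → Mar 1, 1991: 28 days (February has 28).
Mar 1, 1991 → Apr 1, 1991: 31 days (March has 31).
Apr 1, 1991 → May 1, 1991: 30 days (April has 30).
May 1, 1991 → Jun 1, 1991: 31 days (May has 31).
Jun 1, 1991 → Jul 1, 1991: 30 days (June has 30).
Jul 1, 1991 → Aug 1, 1991: 31 days (July has 31).
Aug 1, 1991 → Sep 1, 1991: 31 days (August has 31).
Sep 1, 1991 → Sep 7, 1991: 6 days.
Total: 249 days.
249 mod 7 = 4, so Tuesday + 4 = Saturday.

Saturday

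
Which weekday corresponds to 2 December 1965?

Doomsday rule: the anchor day for the 1900s is Wednesday. For year 65: 65÷12 = 5 r 5, and 5÷4 = 1, so 5+5+1 = 11.
Wednesday + 11 ≡ Sunday — that's 1965's doomsday.
In December the doomsday date is Dec 12.
Dec 2 is 10 days before Dec 12; 10 mod 7 = 3, so Sunday − 3 = Thursday.

Thursday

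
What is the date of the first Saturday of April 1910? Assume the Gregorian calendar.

April 2, 1910

April 1, 1910 is a Friday.
The first Saturday is therefore April 2 (1 days later).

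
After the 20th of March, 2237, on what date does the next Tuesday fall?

Mar 20, 2237 is a Monday.
From Monday to the next Tuesday is 1 day.
Mar 20, 2237 + 1 = Mar 21, 2237.

March 21, 2237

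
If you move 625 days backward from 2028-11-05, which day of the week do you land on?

Nov 5, 2028 is a Sunday.
625 mod 7 = 2, so 625 days before a Sunday is Sunday − 2 = Friday.

Friday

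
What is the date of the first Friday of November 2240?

November 1, 2240 is a Sunday.
The first Friday is therefore November 6 (5 days later).

November 6, 2240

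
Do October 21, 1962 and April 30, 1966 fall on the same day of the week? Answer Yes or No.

From Oct 21, 1962 to Apr 30, 1966 is 1287 days.
1287 mod 7 = 6, so they are different weekdays.
(Oct 21, 1962 is a Sunday; Apr 30, 1966 is a Saturday.)

No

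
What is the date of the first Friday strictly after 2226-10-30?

Oct 30, 2226 is a Monday.
From Monday to the next Friday is 4 days.
Oct 30, 2226 + 4 = Nov 3, 2226.

November 3, 2226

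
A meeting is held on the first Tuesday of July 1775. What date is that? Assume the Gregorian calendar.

July 4, 1775

July 1, 1775 is a Saturday.
The first Tuesday is therefore July 4 (3 days later).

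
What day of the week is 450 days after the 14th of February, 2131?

First find the weekday of Feb 14, 2131. Doomsday rule: the anchor day for the 2100s is Sunday. For year 31: 31÷12 = 2 r 7, and 7÷4 = 1, so 2+7+1 = 10.
Sunday + 10 ≡ Wednesday — that's 2131's doomsday.
In February the doomsday date is Feb 28 (2131 is not a leap year).
Feb 14 is 14 days before Feb 28; 14 mod 7 = 0, so Wednesday − 0 = Wednesday.
450 mod 7 = 2, so 450 days after a Wednesday is Wednesday + 2 = Friday.

Friday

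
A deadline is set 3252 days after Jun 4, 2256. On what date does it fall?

April 30, 2265

+365 (one year) → Jun 4, 2257 (2887 left).
+365 (one year) → Jun 4, 2258 (2522 left).
+365 (one year) → Jun 4, 2259 (2157 left).
+366 (one year; includes Feb 29, 2260) → Jun 4, 2260 (1791 left).
+365 (one year) → Jun 4, 2261 (1426 left).
+365 (one year) → Jun 4, 2262 (1061 left).
+365 (one year) → Jun 4, 2263 (696 left).
+366 (one year; includes Feb 29, 2264) → Jun 4, 2264 (330 left).
Jun has 30 days: +27 → Jul 1, 2264 (303 left).
Jul has 31 days: +31 → Aug 1, 2264 (272 left).
Aug has 31 days: +31 → Sep 1, 2264 (241 left).
Sep has 30 days: +30 → Oct 1, 2264 (211 left).
Oct has 31 days: +31 → Nov 1, 2264 (180 left).
Nov has 30 days: +30 → Dec 1, 2264 (150 left).
Dec has 31 days: +31 → Jan 1, 2265 (119 left).
Jan has 31 days: +31 → Feb 1, 2265 (88 left).
Feb has 28 days: +28 → Mar 1, 2265 (60 left).
Mar has 31 days: +31 → Apr 1, 2265 (29 left).
+29 → Apr 30, 2265.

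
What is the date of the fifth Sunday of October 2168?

October 30, 2168

October 1, 2168 is a Saturday.
The first Sunday is therefore October 2 (1 days later).
The fifth Sunday is 2 + 4×7 = October 30.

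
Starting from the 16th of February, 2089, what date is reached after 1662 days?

September 5, 2093

+365 (one year) → Feb 16, 2090 (1297 left).
+365 (one year) → Feb 16, 2091 (932 left).
+365 (one year) → Feb 16, 2092 (567 left).
+366 (one year; includes Feb 29, 2092) → Feb 16, 2093 (201 left).
Feb has 28 days: +13 → Mar 1, 2093 (188 left).
Mar has 31 days: +31 → Apr 1, 2093 (157 left).
Apr has 30 days: +30 → May 1, 2093 (127 left).
May has 31 days: +31 → Jun 1, 2093 (96 left).
Jun has 30 days: +30 → Jul 1, 2093 (66 left).
Jul has 31 days: +31 → Aug 1, 2093 (35 left).
Aug has 31 days: +31 → Sep 1, 2093 (4 left).
+4 → Sep 5, 2093.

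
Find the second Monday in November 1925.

November 1, 1925 is a Sunday.
The first Monday is therefore November 2 (1 days later).
The second Monday is 2 + 1×7 = November 9.

November 9, 1925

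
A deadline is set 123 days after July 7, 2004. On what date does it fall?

November 7, 2004

Jul has 31 days: +25 → Aug 1, 2004 (98 left).
Aug has 31 days: +31 → Sep 1, 2004 (67 left).
Sep has 30 days: +30 → Oct 1, 2004 (37 left).
Oct has 31 days: +31 → Nov 1, 2004 (6 left).
+6 → Nov 7, 2004.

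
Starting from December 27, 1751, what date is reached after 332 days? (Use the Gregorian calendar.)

Dec has 31 days: +5 → Jan 1, 1752 (327 left).
Jan has 31 days: +31 → Feb 1, 1752 (296 left).
Feb has 29 days: +29 → Mar 1, 1752 (267 left).
Mar has 31 days: +31 → Apr 1, 1752 (236 left).
Apr has 30 days: +30 → May 1, 1752 (206 left).
May has 31 days: +31 → Jun 1, 1752 (175 left).
Jun has 30 days: +30 → Jul 1, 1752 (145 left).
Jul has 31 days: +31 → Aug 1, 1752 (114 left).
Aug has 31 days: +31 → Sep 1, 1752 (83 left).
Sep has 30 days: +30 → Oct 1, 1752 (53 left).
Oct has 31 days: +31 → Nov 1, 1752 (22 left).
+22 → Nov 23, 1752.

November 23, 1752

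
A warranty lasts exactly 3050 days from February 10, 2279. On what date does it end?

+365 (one year) → Feb 10, 2280 (2685 left).
+366 (one year; includes Feb 29, 2280) → Feb 10, 2281 (2319 left).
+365 (one year) → Feb 10, 2282 (1954 left).
+365 (one year) → Feb 10, 2283 (1589 left).
+365 (one year) → Feb 10, 2284 (1224 left).
+366 (one year; includes Feb 29, 2284) → Feb 10, 2285 (858 left).
+365 (one year) → Feb 10, 2286 (493 left).
+365 (one year) → Feb 10, 2287 (128 left).
Feb has 28 days: +19 → Mar 1, 2287 (109 left).
Mar has 31 days: +31 → Apr 1, 2287 (78 left).
Apr has 30 days: +30 → May 1, 2287 (48 left).
May has 31 days: +31 → Jun 1, 2287 (17 left).
+17 → Jun 18, 2287.

June 18, 2287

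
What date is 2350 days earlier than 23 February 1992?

September 17, 1985

−365 (one year) → Feb 23, 1991 (1985 left).
−365 (one year) → Feb 23, 1990 (1620 left).
−365 (one year) → Feb 23, 1989 (1255 left).
−366 (one year; includes Feb 29, 1988) → Feb 23, 1988 (889 left).
−365 (one year) → Feb 23, 1987 (524 left).
−365 (one year) → Feb 23, 1986 (159 left).
−23 → Jan 31, 1986 (end of Jan, 31 days; 136 left).
−31 → Dec 31, 1985 (end of Dec, 31 days; 105 left).
−31 → Nov 30, 1985 (end of Nov, 30 days; 74 left).
−30 → Oct 31, 1985 (end of Oct, 31 days; 44 left).
−31 → Sep 30, 1985 (end of Sep, 30 days; 13 left).
−13 → Sep 17, 1985.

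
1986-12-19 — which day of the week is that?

January 1, 1986 is a Wednesday.
Jan 1, 1986 → Feb 1, 1986: 31 days (January has 31).
Feb 1, 1986 → Mar 1, 1986: 28 days (February has 28).
Mar 1, 1986 → Apr 1, 1986: 31 days (March has 31).
Apr 1, 1986 → May 1, 1986: 30 days (April has 30).
May 1, 1986 → Jun 1, 1986: 31 days (May has 31).
Jun 1, 1986 → Jul 1, 1986: 30 days (June has 30).
Jul 1, 1986 → Aug 1, 1986: 31 days (July has 31).
Aug 1, 1986 → Sep 1, 1986: 31 days (August has 31).
Sep 1, 1986 → Oct 1, 1986: 30 days (September has 30).
Oct 1, 1986 → Nov 1, 1986: 31 days (October has 31).
Nov 1, 1986 → Dec 1, 1986: 30 days (November has 30).
Dec 1, 1986 → Dec 19, 1986: 18 days.
Total: 352 days.
352 mod 7 = 2, so Wednesday + 2 = Friday.

Friday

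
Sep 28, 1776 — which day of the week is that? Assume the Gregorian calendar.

Doomsday rule: the anchor day for the 1700s is Sunday. For year 76: 76÷12 = 6 r 4, and 4÷4 = 1, so 6+4+1 = 11.
Sunday + 11 ≡ Thursday — that's 1776's doomsday.
In September the doomsday date is Sep 5.
Sep 28 is 23 days after Sep 5; 23 mod 7 = 2, so Thursday + 2 = Saturday.

Saturday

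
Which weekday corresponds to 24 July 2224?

Saturday

January 1, 2224 is a Thursday.
Jan 1, 2224 → Feb 1, 2224: 31 days (January has 31).
Feb 1, 2224 → Mar 1, 2224: 29 days (February has 29).
Mar 1, 2224 → Apr 1, 2224: 31 days (March has 31).
Apr 1, 2224 → May 1, 2224: 30 days (April has 30).
May 1, 2224 → Jun 1, 2224: 31 days (May has 31).
Jun 1, 2224 → Jul 1, 2224: 30 days (June has 30).
Jul 1, 2224 → Jul 24, 2224: 23 days.
Total: 205 days.
205 mod 7 = 2, so Thursday + 2 = Saturday.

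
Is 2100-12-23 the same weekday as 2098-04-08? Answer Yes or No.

No

From Apr 8, 2098 to Dec 23, 2100 is 989 days.
989 mod 7 = 2, so they are different weekdays.
(Apr 8, 2098 is a Tuesday; Dec 23, 2100 is a Thursday.)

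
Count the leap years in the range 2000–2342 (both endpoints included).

Multiples of 4 in [2000,2342]: 86.
Of those, multiples of 100: 4 (not leap unless ÷400).
Multiples of 400: 1.
Leap years = 86 − 4 + 1 = 83.

83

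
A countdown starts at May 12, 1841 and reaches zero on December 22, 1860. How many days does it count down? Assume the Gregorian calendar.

7164

May 12, 1841 → May 12, 1842: 365 days.
May 12, 1842 → May 12, 1843: 365 days.
May 12, 1843 → May 12, 1844: 366 days (Feb 29, 1844 is in that span).
May 12, 1844 → May 12, 1845: 365 days.
May 12, 1845 → May 12, 1846: 365 days.
May 12, 1846 → May 12, 1847: 365 days.
May 12, 1847 → May 12, 1848: 366 days (Feb 29, 1848 is in that span).
May 12, 1848 → May 12, 1849: 365 days.
May 12, 1849 → May 12, 1850: 365 days.
May 12, 1850 → May 12, 1851: 365 days.
May 12, 1851 → May 12, 1852: 366 days (Feb 29, 1852 is in that span).
May 12, 1852 → May 12, 1853: 365 days.
May 12, 1853 → May 12, 1854: 365 days.
May 12, 1854 → May 12, 1855: 365 days.
May 12, 1855 → May 12, 1856: 366 days (Feb 29, 1856 is in that span).
May 12, 1856 → May 12, 1857: 365 days.
May 12, 1857 → May 12, 1858: 365 days.
May 12, 1858 → May 12, 1859: 365 days.
May 12, 1859 → May 12, 1860: 366 days (Feb 29, 1860 is in that span).
May 12, 1860 → Jun 12, 1860: 31 days (May has 31).
Jun 12, 1860 → Jul 12, 1860: 30 days (June has 30).
Jul 12, 1860 → Aug 12, 1860: 31 days (July has 31).
Aug 12, 1860 → Sep 12, 1860: 31 days (August has 31).
Sep 12, 1860 → Oct 12, 1860: 30 days (September has 30).
Oct 12, 1860 → Nov 12, 1860: 31 days (October has 31).
Nov 12, 1860 → Dec 12, 1860: 30 days (November has 30).
Dec 12, 1860 → Dec 22, 1860: 10 days.
Total: 7164 days.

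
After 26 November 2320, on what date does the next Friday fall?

December 3, 2320

Nov 26, 2320 is a Friday.
From Friday to the next Friday is 7 days.
Nov 26, 2320 + 7 = Dec 3, 2320.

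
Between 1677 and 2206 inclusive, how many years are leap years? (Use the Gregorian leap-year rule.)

127

Multiples of 4 in [1677,2206]: 132.
Of those, multiples of 100: 6 (not leap unless ÷400).
Multiples of 400: 1.
Leap years = 132 − 6 + 1 = 127.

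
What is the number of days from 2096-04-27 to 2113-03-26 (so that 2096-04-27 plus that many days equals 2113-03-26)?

6176

Apr 27, 2096 → Apr 27, 2097: 365 days.
Apr 27, 2097 → Apr 27, 2098: 365 days.
Apr 27, 2098 → Apr 27, 2099: 365 days.
Apr 27, 2099 → Apr 27, 2100: 365 days.
Apr 27, 2100 → Apr 27, 2101: 365 days.
Apr 27, 2101 → Apr 27, 2102: 365 days.
Apr 27, 2102 → Apr 27, 2103: 365 days.
Apr 27, 2103 → Apr 27, 2104: 366 days (Feb 29, 2104 is in that span).
Apr 27, 2104 → Apr 27, 2105: 365 days.
Apr 27, 2105 → Apr 27, 2106: 365 days.
Apr 27, 2106 → Apr 27, 2107: 365 days.
Apr 27, 2107 → Apr 27, 2108: 366 days (Feb 29, 2108 is in that span).
Apr 27, 2108 → Apr 27, 2109: 365 days.
Apr 27, 2109 → Apr 27, 2110: 365 days.
Apr 27, 2110 → Apr 27, 2111: 365 days.
Apr 27, 2111 → Apr 27, 2112: 366 days (Feb 29, 2112 is in that span).
Apr 27, 2112 → May 27, 2112: 30 days (April has 30).
May 27, 2112 → Jun 27, 2112: 31 days (May has 31).
Jun 27, 2112 → Jul 27, 2112: 30 days (June has 30).
Jul 27, 2112 → Aug 27, 2112: 31 days (July has 31).
Aug 27, 2112 → Sep 27, 2112: 31 days (August has 31).
Sep 27, 2112 → Oct 27, 2112: 30 days (September has 30).
Oct 27, 2112 → Nov 27, 2112: 31 days (October has 31).
Nov 27, 2112 → Dec 27, 2112: 30 days (November has 30).
Dec 27, 2112 → Jan 27, 2113: 31 days (December has 31).
Jan 27, 2113 → Feb 27, 2113: 31 days (January has 31).
Feb 27, 2113 → Mar 26, 2113: 27 days.
Total: 6176 days.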